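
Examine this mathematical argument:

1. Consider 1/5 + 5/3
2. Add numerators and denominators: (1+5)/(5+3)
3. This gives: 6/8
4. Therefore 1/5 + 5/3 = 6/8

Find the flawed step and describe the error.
Step 2: Add numerators and denominators: (1+5)/(5+3)

Step 2 incorrectly adds fractions by separately adding numerators and denominators. This is wrong. The correct method requires a common denominator: 1/5 + 5/3 = (1×3 + 5×5)/(5×3) = 28/15 = 28/15. The method used gives 6/8, which is different.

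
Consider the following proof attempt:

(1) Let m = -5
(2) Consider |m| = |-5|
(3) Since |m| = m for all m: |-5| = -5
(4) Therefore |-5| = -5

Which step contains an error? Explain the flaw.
Step 3: Since |m| = m for all m: |-5| = -5

Step 3 incorrectly states that |m| = m for all m. The correct definition is |m| = m when m >= 0, and |m| = -m when m < 0. Since -5 < 0, we have |-5| = -(-5) = 5, not -5.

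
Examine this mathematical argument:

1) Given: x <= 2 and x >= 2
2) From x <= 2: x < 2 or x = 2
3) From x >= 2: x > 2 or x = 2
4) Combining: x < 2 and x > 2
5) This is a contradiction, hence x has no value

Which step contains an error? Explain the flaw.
Step 4: Combining: x < 2 and x > 2

Step 4 incorrectly combines the conditions. From x <= 2 and x >= 2, the intersection is x = 2. The error treats the 'or' cases as 'and' requirements. The correct conclusion is that x = 2 is the unique solution, not that no solution exists.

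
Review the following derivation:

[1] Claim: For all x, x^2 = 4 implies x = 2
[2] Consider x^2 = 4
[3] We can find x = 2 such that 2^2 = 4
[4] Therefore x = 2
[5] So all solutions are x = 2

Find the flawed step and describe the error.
Step 4: Therefore x = 2

Step 4 incorrectly concludes that x = 2 is the only solution. The proof shows that x = 2 is A solution (existence), but does not show it is the ONLY solution (uniqueness). In fact, x = -2 is also a solution since (-2)^2 = 4. Finding one solution doesn't prove there are no others.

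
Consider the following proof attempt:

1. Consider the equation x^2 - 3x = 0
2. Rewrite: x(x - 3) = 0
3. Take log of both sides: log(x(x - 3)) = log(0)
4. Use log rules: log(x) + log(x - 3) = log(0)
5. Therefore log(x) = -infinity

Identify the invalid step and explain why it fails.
Step 3: Take log of both sides: log(x(x - 3)) = log(0)

Step 3 takes the logarithm of both sides, resulting in log(0) on the right side. The logarithm is only defined for positive numbers; log(0) is undefined (approaches negative infinity). This operation is invalid.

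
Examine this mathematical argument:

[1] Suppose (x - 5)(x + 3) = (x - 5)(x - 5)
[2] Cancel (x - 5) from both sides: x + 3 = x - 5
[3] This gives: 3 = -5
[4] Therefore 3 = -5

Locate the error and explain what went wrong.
Step 2: Cancel (x - 5) from both sides: x + 3 = x - 5

Step 2 cancels (x - 5) from both sides. This is only valid if (x - 5) ≠ 0, i.e., x ≠ 5. When x = 5, both sides equal zero regardless of the other factors. The correct approach requires considering x = 5 as a separate case.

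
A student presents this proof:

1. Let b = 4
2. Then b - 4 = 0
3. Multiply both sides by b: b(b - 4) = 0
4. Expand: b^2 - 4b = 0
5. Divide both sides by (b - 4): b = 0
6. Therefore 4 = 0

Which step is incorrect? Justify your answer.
Step 5: Divide both sides by (b - 4): b = 0

Step 5 divides both sides by (b - 4). However, since b = 4, we have (b - 4) = 0. Division by zero is undefined, making this step invalid.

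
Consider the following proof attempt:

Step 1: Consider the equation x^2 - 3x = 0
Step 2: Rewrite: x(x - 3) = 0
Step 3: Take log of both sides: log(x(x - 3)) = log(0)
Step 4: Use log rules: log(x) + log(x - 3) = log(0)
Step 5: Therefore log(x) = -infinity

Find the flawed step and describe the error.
Step 3: Take log of both sides: log(x(x - 3)) = log(0)

Step 3 takes the logarithm of both sides, resulting in log(0) on the right side. The logarithm is only defined for positive numbers; log(0) is undefined (approaches negative infinity). This operation is invalid.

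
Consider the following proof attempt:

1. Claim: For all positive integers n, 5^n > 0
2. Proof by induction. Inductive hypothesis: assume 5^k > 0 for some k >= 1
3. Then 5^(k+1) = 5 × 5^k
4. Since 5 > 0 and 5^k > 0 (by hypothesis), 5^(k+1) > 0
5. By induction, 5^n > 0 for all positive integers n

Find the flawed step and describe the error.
Step 5: By induction, 5^n > 0 for all positive integers n

Step 5 concludes the proof by induction, but no base case was ever established. A valid induction proof requires: (1) a base case proving 5^1 > 0, and (2) an inductive step showing IF 5^k > 0 THEN 5^(k+1) > 0. Steps 2-4 correctly establish the inductive step, but without the base case the conclusion in step 5 does not follow.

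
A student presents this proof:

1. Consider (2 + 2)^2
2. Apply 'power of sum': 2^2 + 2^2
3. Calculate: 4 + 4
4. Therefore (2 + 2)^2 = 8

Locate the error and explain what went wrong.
Step 2: Apply 'power of sum': 2^2 + 2^2

Step 2 incorrectly applies a non-existent rule '(a+b)^n = a^n + b^n'. This is false in general. The correct expansion uses the binomial theorem. The actual value is (2 + 2)^2 = 4^2 = 16, not 8.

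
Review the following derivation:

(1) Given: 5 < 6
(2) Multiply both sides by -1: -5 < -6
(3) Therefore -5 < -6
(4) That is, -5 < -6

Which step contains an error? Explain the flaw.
Step 2: Multiply both sides by -1: -5 < -6

Step 2 multiplies both sides by -1 but fails to reverse the inequality sign. When multiplying (or dividing) an inequality by a negative number, the direction must be reversed. Since 5 < 6, we should get -5 > -6, i.e., -5 > -6.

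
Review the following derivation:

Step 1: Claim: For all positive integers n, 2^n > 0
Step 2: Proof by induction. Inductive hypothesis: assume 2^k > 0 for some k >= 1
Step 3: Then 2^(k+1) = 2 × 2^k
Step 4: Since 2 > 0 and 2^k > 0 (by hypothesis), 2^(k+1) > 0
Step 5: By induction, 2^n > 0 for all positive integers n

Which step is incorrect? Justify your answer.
Step 5: By induction, 2^n > 0 for all positive integers n

Step 5 concludes the proof by induction, but no base case was ever established. A valid induction proof requires: (1) a base case proving 2^1 > 0, and (2) an inductive step showing IF 2^k > 0 THEN 2^(k+1) > 0. Steps 2-4 correctly establish the inductive step, but without the base case the conclusion in step 5 does not follow.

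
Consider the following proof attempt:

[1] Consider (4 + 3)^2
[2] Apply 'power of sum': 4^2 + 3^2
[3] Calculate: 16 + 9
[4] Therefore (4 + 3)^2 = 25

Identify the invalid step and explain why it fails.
Step 2: Apply 'power of sum': 4^2 + 3^2

Step 2 incorrectly applies a non-existent rule '(a+b)^n = a^n + b^n'. This is false in general. The correct expansion uses the binomial theorem. The actual value is (4 + 3)^2 = 7^2 = 49, not 25.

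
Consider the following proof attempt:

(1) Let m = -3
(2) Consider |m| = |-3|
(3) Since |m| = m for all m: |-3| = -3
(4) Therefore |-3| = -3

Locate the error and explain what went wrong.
Step 3: Since |m| = m for all m: |-3| = -3

Step 3 incorrectly states that |m| = m for all m. The correct definition is |m| = m when m >= 0, and |m| = -m when m < 0. Since -3 < 0, we have |-3| = -(-3) = 3, not -3.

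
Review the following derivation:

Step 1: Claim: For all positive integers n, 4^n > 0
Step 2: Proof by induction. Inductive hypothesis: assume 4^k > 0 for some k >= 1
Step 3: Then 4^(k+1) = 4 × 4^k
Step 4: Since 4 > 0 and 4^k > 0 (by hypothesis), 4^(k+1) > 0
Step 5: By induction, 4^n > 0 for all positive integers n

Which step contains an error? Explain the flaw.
Step 5: By induction, 4^n > 0 for all positive integers n

Step 5 concludes the proof by induction, but no base case was ever established. A valid induction proof requires: (1) a base case proving 4^1 > 0, and (2) an inductive step showing IF 4^k > 0 THEN 4^(k+1) > 0. Steps 2-4 correctly establish the inductive step, but without the base case the conclusion in step 5 does not follow.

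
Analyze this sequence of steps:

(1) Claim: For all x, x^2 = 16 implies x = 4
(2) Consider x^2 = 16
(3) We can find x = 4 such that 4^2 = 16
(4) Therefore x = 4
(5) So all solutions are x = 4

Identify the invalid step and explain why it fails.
Step 4: Therefore x = 4

Step 4 incorrectly concludes that x = 4 is the only solution. The proof shows that x = 4 is A solution (existence), but does not show it is the ONLY solution (uniqueness). In fact, x = -4 is also a solution since (-4)^2 = 16. Finding one solution doesn't prove there are no others.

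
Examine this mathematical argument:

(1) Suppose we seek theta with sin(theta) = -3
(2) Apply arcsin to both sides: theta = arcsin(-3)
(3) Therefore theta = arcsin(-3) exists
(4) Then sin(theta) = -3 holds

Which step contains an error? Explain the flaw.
Step 2: Apply arcsin to both sides: theta = arcsin(-3)

Step 2 applies arcsin to -3. However, arcsin(x) is only defined for x in [-1, 1] because sin(theta) can only produce values in that range. Since |-3| > 1, arcsin(-3) is undefined. There is no angle whose sine equals -3.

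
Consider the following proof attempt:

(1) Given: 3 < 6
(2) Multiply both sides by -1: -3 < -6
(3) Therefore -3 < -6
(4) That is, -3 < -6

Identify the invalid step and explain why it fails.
Step 2: Multiply both sides by -1: -3 < -6

Step 2 multiplies both sides by -1 but fails to reverse the inequality sign. When multiplying (or dividing) an inequality by a negative number, the direction must be reversed. Since 3 < 6, we should get -3 > -6, i.e., -3 > -6.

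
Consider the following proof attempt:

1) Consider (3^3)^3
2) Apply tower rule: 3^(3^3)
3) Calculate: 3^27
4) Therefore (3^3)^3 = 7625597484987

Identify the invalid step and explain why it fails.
Step 2: Apply tower rule: 3^(3^3)

Step 2 incorrectly states that (a^b)^c = a^(b^c). The correct rule is (a^b)^c = a^(b×c). The actual value is (3^3)^3 = 3^9 = 19683, not 3^27 = 7625597484987.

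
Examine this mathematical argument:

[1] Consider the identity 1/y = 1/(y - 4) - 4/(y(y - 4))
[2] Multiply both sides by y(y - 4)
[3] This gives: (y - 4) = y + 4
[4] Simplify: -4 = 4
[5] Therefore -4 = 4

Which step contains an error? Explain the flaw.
Step 3: This gives: (y - 4) = y + 4

Step 3 makes a sign error when clearing denominators. Multiplying -4/(y(y - 4)) by y(y - 4) gives -4, not +4. The correct result is (y - 4) = y - 4, which is trivially true, not (y - 4) = y + 4. (Step 1 is a valid identity: 1/(y - 4) - 4/(y(y - 4)) = (y - 4)/(y(y - 4)) = 1/y.)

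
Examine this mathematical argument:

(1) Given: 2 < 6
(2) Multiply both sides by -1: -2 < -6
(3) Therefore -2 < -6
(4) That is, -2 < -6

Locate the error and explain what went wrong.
Step 2: Multiply both sides by -1: -2 < -6

Step 2 multiplies both sides by -1 but fails to reverse the inequality sign. When multiplying (or dividing) an inequality by a negative number, the direction must be reversed. Since 2 < 6, we should get -2 > -6, i.e., -2 > -6.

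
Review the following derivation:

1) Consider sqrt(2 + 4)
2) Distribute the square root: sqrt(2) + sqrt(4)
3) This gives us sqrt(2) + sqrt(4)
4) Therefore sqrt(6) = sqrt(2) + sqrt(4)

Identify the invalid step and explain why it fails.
Step 2: Distribute the square root: sqrt(2) + sqrt(4)

Step 2 incorrectly 'distributes' the square root over addition. The square root function does not distribute: sqrt(a + b) ≠ sqrt(a) + sqrt(b). In fact, sqrt(2 + 4) = sqrt(6) ≈ 2.4495, while sqrt(2) + sqrt(4) ≈ 3.4142.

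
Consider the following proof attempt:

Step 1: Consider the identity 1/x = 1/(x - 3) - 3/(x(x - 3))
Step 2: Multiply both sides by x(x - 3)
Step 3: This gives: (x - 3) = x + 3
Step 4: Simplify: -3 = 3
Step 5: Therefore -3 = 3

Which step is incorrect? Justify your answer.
Step 3: This gives: (x - 3) = x + 3

Step 3 makes a sign error when clearing denominators. Multiplying -3/(x(x - 3)) by x(x - 3) gives -3, not +3. The correct result is (x - 3) = x - 3, which is trivially true, not (x - 3) = x + 3. (Step 1 is a valid identity: 1/(x - 3) - 3/(x(x - 3)) = (x - 3)/(x(x - 3)) = 1/x.)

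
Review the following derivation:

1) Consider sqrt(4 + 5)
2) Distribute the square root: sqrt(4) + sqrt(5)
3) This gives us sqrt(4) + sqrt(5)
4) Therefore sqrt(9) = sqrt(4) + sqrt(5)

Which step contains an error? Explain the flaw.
Step 2: Distribute the square root: sqrt(4) + sqrt(5)

Step 2 incorrectly 'distributes' the square root over addition. The square root function does not distribute: sqrt(a + b) ≠ sqrt(a) + sqrt(b). In fact, sqrt(4 + 5) = sqrt(9) ≈ 3.0000, while sqrt(4) + sqrt(5) ≈ 4.2361.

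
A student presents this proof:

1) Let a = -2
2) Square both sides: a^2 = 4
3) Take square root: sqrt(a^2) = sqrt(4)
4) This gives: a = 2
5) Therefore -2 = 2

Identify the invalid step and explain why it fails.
Step 4: This gives: a = 2

Step 4 incorrectly states that sqrt(a^2) = a. The correct identity is sqrt(a^2) = |a|. Since a = -2 < 0, we have sqrt(a^2) = |-2| = 2, not a = -2.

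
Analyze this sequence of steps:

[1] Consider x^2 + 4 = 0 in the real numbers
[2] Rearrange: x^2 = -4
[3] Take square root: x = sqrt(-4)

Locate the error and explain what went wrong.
Step 3: Take square root: x = sqrt(-4)

Step 3 takes the square root of -4, which is negative. In the real number system, the square root of a negative number is undefined. The equation x^2 + 4 = 0 has no real solutions. Square roots of negative numbers only exist in the complex numbers.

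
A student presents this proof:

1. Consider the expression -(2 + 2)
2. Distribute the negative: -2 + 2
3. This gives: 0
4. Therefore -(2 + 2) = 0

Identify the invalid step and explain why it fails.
Step 2: Distribute the negative: -2 + 2

Step 2 incorrectly distributes the negative sign. The correct distribution is -(2 + 2) = -2 - 2 = -4. The negative must be applied to both terms, not just the first. The error treats -(2 + 2) as -2 + 2, which equals 0 instead of -4.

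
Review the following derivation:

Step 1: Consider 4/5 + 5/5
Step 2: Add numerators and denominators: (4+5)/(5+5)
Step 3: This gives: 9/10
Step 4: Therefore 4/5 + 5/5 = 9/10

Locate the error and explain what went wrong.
Step 2: Add numerators and denominators: (4+5)/(5+5)

Step 2 incorrectly adds fractions by separately adding numerators and denominators. This is wrong. The correct method requires a common denominator: 4/5 + 5/5 = (4×5 + 5×5)/(5×5) = 45/25 = 9/5. The method used gives 9/10, which is different.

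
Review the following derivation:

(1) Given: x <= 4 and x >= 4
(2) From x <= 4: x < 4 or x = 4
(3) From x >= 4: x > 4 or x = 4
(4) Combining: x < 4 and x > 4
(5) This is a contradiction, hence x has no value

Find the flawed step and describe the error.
Step 4: Combining: x < 4 and x > 4

Step 4 incorrectly combines the conditions. From x <= 4 and x >= 4, the intersection is x = 4. The error treats the 'or' cases as 'and' requirements. The correct conclusion is that x = 4 is the unique solution, not that no solution exists.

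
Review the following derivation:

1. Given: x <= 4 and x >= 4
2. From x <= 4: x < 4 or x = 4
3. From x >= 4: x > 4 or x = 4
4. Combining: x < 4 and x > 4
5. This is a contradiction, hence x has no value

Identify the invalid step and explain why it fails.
Step 4: Combining: x < 4 and x > 4

Step 4 incorrectly combines the conditions. From x <= 4 and x >= 4, the intersection is x = 4. The error treats the 'or' cases as 'and' requirements. The correct conclusion is that x = 4 is the unique solution, not that no solution exists.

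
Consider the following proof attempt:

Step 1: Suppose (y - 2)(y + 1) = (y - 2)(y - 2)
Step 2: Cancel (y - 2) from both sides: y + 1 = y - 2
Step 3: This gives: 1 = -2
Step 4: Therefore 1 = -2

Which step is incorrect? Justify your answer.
Step 2: Cancel (y - 2) from both sides: y + 1 = y - 2

Step 2 cancels (y - 2) from both sides. This is only valid if (y - 2) ≠ 0, i.e., y ≠ 2. When y = 2, both sides equal zero regardless of the other factors. The correct approach requires considering y = 2 as a separate case.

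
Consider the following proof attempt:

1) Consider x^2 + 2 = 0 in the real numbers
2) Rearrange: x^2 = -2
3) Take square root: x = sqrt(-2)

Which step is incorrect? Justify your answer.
Step 3: Take square root: x = sqrt(-2)

Step 3 takes the square root of -2, which is negative. In the real number system, the square root of a negative number is undefined. The equation x^2 + 2 = 0 has no real solutions. Square roots of negative numbers only exist in the complex numbers.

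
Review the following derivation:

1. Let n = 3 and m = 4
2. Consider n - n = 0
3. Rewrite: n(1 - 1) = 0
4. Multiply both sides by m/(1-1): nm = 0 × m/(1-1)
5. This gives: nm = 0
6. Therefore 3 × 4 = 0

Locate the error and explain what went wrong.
Step 4: Multiply both sides by m/(1-1): nm = 0 × m/(1-1)

Step 4 multiplies both sides by m/(1-1). However, 1-1 = 0, so this is multiplication by m/0, which is undefined. We cannot multiply by an undefined expression.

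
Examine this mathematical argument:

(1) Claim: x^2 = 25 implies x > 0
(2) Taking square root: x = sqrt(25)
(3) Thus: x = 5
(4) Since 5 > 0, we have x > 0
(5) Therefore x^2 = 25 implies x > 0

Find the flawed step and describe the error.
Step 2: Taking square root: x = sqrt(25)

Step 2 takes the square root and assumes the positive root only. The equation x^2 = 25 actually has two solutions: x = 5 and x = -5. The proof silently assumes x > 0 without justification, then uses this assumption to conclude x > 0, which is circular. The counterexample x = -5 shows the claim is false.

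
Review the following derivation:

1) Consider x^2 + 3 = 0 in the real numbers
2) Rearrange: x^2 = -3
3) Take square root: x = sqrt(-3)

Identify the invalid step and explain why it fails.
Step 3: Take square root: x = sqrt(-3)

Step 3 takes the square root of -3, which is negative. In the real number system, the square root of a negative number is undefined. The equation x^2 + 3 = 0 has no real solutions. Square roots of negative numbers only exist in the complex numbers.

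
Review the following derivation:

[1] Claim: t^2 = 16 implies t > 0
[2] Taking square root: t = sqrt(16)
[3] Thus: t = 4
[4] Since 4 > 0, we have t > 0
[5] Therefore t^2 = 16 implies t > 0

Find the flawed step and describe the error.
Step 2: Taking square root: t = sqrt(16)

Step 2 takes the square root and assumes the positive root only. The equation t^2 = 16 actually has two solutions: t = 4 and t = -4. The proof silently assumes t > 0 without justification, then uses this assumption to conclude t > 0, which is circular. The counterexample t = -4 shows the claim is false.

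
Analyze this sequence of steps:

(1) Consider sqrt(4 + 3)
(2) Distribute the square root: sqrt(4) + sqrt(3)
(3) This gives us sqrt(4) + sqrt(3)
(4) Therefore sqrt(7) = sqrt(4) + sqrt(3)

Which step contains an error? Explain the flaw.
Step 2: Distribute the square root: sqrt(4) + sqrt(3)

Step 2 incorrectly 'distributes' the square root over addition. The square root function does not distribute: sqrt(a + b) ≠ sqrt(a) + sqrt(b). In fact, sqrt(4 + 3) = sqrt(7) ≈ 2.6458, while sqrt(4) + sqrt(3) ≈ 3.7321.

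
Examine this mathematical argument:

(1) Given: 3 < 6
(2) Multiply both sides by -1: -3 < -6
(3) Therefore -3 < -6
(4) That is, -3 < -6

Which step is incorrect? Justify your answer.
Step 2: Multiply both sides by -1: -3 < -6

Step 2 multiplies both sides by -1 but fails to reverse the inequality sign. When multiplying (or dividing) an inequality by a negative number, the direction must be reversed. Since 3 < 6, we should get -3 > -6, i.e., -3 > -6.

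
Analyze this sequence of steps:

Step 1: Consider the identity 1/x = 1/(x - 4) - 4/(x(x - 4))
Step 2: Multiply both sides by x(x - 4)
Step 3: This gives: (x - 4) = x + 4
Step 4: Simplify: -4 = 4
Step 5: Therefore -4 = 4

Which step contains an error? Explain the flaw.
Step 3: This gives: (x - 4) = x + 4

Step 3 makes a sign error when clearing denominators. Multiplying -4/(x(x - 4)) by x(x - 4) gives -4, not +4. The correct result is (x - 4) = x - 4, which is trivially true, not (x - 4) = x + 4. (Step 1 is a valid identity: 1/(x - 4) - 4/(x(x - 4)) = (x - 4)/(x(x - 4)) = 1/x.)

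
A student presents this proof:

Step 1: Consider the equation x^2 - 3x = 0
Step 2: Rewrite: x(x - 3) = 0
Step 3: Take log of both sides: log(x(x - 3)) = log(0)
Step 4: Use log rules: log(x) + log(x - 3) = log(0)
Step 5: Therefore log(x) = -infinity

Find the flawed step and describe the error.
Step 3: Take log of both sides: log(x(x - 3)) = log(0)

Step 3 takes the logarithm of both sides, resulting in log(0) on the right side. The logarithm is only defined for positive numbers; log(0) is undefined (approaches negative infinity). This operation is invalid.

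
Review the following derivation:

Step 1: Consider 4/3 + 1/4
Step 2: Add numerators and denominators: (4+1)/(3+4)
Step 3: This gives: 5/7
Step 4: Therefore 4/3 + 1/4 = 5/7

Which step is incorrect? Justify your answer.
Step 2: Add numerators and denominators: (4+1)/(3+4)

Step 2 incorrectly adds fractions by separately adding numerators and denominators. This is wrong. The correct method requires a common denominator: 4/3 + 1/4 = (4×4 + 1×3)/(3×4) = 19/12 = 19/12. The method used gives 5/7, which is different.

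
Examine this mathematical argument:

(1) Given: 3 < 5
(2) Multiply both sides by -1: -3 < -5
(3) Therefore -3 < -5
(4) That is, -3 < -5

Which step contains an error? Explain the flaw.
Step 2: Multiply both sides by -1: -3 < -5

Step 2 multiplies both sides by -1 but fails to reverse the inequality sign. When multiplying (or dividing) an inequality by a negative number, the direction must be reversed. Since 3 < 5, we should get -3 > -5, i.e., -3 > -5.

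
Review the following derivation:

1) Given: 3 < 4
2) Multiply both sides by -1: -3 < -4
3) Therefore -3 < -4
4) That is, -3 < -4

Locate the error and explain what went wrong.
Step 2: Multiply both sides by -1: -3 < -4

Step 2 multiplies both sides by -1 but fails to reverse the inequality sign. When multiplying (or dividing) an inequality by a negative number, the direction must be reversed. Since 3 < 4, we should get -3 > -4, i.e., -3 > -4.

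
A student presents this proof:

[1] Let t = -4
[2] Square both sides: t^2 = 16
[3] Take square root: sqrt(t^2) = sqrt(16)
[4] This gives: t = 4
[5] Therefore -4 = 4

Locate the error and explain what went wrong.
Step 4: This gives: t = 4

Step 4 incorrectly states that sqrt(t^2) = t. The correct identity is sqrt(t^2) = |t|. Since t = -4 < 0, we have sqrt(t^2) = |-4| = 4, not t = -4.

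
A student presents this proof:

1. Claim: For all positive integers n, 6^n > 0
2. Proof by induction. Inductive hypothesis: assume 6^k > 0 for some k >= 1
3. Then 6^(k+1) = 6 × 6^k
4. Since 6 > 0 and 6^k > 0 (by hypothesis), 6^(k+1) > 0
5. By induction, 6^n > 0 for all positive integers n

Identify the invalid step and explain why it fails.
Step 5: By induction, 6^n > 0 for all positive integers n

Step 5 concludes the proof by induction, but no base case was ever established. A valid induction proof requires: (1) a base case proving 6^1 > 0, and (2) an inductive step showing IF 6^k > 0 THEN 6^(k+1) > 0. Steps 2-4 correctly establish the inductive step, but without the base case the conclusion in step 5 does not follow.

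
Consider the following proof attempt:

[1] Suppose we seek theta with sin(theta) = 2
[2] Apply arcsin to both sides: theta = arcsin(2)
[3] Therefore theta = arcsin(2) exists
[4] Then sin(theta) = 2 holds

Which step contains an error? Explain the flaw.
Step 2: Apply arcsin to both sides: theta = arcsin(2)

Step 2 applies arcsin to 2. However, arcsin(x) is only defined for x in [-1, 1] because sin(theta) can only produce values in that range. Since |2| > 1, arcsin(2) is undefined. There is no angle whose sine equals 2.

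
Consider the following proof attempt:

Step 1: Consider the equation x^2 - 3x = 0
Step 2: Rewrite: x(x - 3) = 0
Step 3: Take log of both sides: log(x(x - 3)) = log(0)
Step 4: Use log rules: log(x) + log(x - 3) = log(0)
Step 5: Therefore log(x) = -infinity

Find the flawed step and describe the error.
Step 3: Take log of both sides: log(x(x - 3)) = log(0)

Step 3 takes the logarithm of both sides, resulting in log(0) on the right side. The logarithm is only defined for positive numbers; log(0) is undefined (approaches negative infinity). This operation is invalid.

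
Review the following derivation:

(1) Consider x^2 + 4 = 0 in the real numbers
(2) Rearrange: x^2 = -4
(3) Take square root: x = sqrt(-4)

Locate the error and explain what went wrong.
Step 3: Take square root: x = sqrt(-4)

Step 3 takes the square root of -4, which is negative. In the real number system, the square root of a negative number is undefined. The equation x^2 + 4 = 0 has no real solutions. Square roots of negative numbers only exist in the complex numbers.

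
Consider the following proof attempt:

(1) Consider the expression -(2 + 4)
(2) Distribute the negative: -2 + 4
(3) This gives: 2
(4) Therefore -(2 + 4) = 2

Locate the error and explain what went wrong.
Step 2: Distribute the negative: -2 + 4

Step 2 incorrectly distributes the negative sign. The correct distribution is -(2 + 4) = -2 - 4 = -6. The negative must be applied to both terms, not just the first. The error treats -(2 + 4) as -2 + 4, which equals 2 instead of -6.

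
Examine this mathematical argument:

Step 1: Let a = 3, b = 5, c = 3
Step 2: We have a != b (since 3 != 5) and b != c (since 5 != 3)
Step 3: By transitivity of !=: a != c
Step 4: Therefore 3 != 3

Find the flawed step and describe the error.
Step 3: By transitivity of !=: a != c

Step 3 incorrectly applies transitivity to the '!=' relation. Transitivity states: if a R b and b R c, then a R c. However, '!=' is not transitive. Counterexample: 3 != 5 and 5 != 3, but 3 = 3 (both equal 3). Transitivity holds for relations like <, <=, =, but not for !=.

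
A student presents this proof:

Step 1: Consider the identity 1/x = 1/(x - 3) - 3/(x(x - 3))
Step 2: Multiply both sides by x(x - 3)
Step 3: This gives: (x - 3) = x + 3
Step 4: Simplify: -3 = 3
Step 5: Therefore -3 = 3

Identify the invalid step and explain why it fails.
Step 3: This gives: (x - 3) = x + 3

Step 3 makes a sign error when clearing denominators. Multiplying -3/(x(x - 3)) by x(x - 3) gives -3, not +3. The correct result is (x - 3) = x - 3, which is trivially true, not (x - 3) = x + 3. (Step 1 is a valid identity: 1/(x - 3) - 3/(x(x - 3)) = (x - 3)/(x(x - 3)) = 1/x.)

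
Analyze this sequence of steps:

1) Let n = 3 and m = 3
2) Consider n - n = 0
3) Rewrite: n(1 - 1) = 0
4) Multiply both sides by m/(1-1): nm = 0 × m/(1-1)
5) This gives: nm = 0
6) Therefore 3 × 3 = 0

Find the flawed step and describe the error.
Step 4: Multiply both sides by m/(1-1): nm = 0 × m/(1-1)

Step 4 multiplies both sides by m/(1-1). However, 1-1 = 0, so this is multiplication by m/0, which is undefined. We cannot multiply by an undefined expression.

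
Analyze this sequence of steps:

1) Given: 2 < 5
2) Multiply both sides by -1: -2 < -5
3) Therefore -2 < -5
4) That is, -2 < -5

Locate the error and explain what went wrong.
Step 2: Multiply both sides by -1: -2 < -5

Step 2 multiplies both sides by -1 but fails to reverse the inequality sign. When multiplying (or dividing) an inequality by a negative number, the direction must be reversed. Since 2 < 5, we should get -2 > -5, i.e., -2 > -5.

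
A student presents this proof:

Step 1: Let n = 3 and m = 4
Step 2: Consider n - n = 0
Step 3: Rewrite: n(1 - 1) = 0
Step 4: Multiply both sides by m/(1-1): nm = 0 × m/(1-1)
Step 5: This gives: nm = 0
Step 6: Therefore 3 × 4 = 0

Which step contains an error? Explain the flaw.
Step 4: Multiply both sides by m/(1-1): nm = 0 × m/(1-1)

Step 4 multiplies both sides by m/(1-1). However, 1-1 = 0, so this is multiplication by m/0, which is undefined. We cannot multiply by an undefined expression.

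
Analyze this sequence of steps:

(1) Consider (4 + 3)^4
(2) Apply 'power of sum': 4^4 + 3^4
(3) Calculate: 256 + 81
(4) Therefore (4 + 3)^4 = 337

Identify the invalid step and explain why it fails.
Step 2: Apply 'power of sum': 4^4 + 3^4

Step 2 incorrectly applies a non-existent rule '(a+b)^n = a^n + b^n'. This is false in general. The correct expansion uses the binomial theorem. The actual value is (4 + 3)^4 = 7^4 = 2401, not 337.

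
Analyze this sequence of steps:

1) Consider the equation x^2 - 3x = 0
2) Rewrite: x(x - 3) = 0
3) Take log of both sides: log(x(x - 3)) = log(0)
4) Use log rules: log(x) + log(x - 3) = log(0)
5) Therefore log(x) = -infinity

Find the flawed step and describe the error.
Step 3: Take log of both sides: log(x(x - 3)) = log(0)

Step 3 takes the logarithm of both sides, resulting in log(0) on the right side. The logarithm is only defined for positive numbers; log(0) is undefined (approaches negative infinity). This operation is invalid.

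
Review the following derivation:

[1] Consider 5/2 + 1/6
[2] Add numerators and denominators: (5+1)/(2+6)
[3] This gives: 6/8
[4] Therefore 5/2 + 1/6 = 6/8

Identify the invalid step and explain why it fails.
Step 2: Add numerators and denominators: (5+1)/(2+6)

Step 2 incorrectly adds fractions by separately adding numerators and denominators. This is wrong. The correct method requires a common denominator: 5/2 + 1/6 = (5×6 + 1×2)/(2×6) = 32/12 = 8/3. The method used gives 6/8, which is different.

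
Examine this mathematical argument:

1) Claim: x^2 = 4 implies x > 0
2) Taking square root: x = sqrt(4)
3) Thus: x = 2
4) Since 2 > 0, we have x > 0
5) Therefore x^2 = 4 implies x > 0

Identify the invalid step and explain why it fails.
Step 2: Taking square root: x = sqrt(4)

Step 2 takes the square root and assumes the positive root only. The equation x^2 = 4 actually has two solutions: x = 2 and x = -2. The proof silently assumes x > 0 without justification, then uses this assumption to conclude x > 0, which is circular. The counterexample x = -2 shows the claim is false.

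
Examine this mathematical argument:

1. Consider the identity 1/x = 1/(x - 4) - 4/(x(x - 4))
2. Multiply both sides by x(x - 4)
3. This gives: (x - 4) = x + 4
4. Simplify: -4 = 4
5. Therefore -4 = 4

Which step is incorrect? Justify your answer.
Step 3: This gives: (x - 4) = x + 4

Step 3 makes a sign error when clearing denominators. Multiplying -4/(x(x - 4)) by x(x - 4) gives -4, not +4. The correct result is (x - 4) = x - 4, which is trivially true, not (x - 4) = x + 4. (Step 1 is a valid identity: 1/(x - 4) - 4/(x(x - 4)) = (x - 4)/(x(x - 4)) = 1/x.)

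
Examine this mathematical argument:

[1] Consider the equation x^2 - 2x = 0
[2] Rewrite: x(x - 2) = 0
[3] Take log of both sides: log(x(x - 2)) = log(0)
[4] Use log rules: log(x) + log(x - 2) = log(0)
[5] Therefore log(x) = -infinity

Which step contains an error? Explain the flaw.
Step 3: Take log of both sides: log(x(x - 2)) = log(0)

Step 3 takes the logarithm of both sides, resulting in log(0) on the right side. The logarithm is only defined for positive numbers; log(0) is undefined (approaches negative infinity). This operation is invalid.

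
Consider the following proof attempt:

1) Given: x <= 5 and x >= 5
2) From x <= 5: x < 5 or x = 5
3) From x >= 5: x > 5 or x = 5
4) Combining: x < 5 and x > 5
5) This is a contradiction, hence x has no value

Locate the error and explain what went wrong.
Step 4: Combining: x < 5 and x > 5

Step 4 incorrectly combines the conditions. From x <= 5 and x >= 5, the intersection is x = 5. The error treats the 'or' cases as 'and' requirements. The correct conclusion is that x = 5 is the unique solution, not that no solution exists.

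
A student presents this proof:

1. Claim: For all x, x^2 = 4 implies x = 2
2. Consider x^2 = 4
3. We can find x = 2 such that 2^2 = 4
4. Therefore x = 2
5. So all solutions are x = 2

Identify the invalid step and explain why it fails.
Step 4: Therefore x = 2

Step 4 incorrectly concludes that x = 2 is the only solution. The proof shows that x = 2 is A solution (existence), but does not show it is the ONLY solution (uniqueness). In fact, x = -2 is also a solution since (-2)^2 = 4. Finding one solution doesn't prove there are no others.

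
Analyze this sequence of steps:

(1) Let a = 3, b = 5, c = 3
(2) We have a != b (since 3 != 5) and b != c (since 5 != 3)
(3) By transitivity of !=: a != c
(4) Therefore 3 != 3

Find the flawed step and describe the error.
Step 3: By transitivity of !=: a != c

Step 3 incorrectly applies transitivity to the '!=' relation. Transitivity states: if a R b and b R c, then a R c. However, '!=' is not transitive. Counterexample: 3 != 5 and 5 != 3, but 3 = 3 (both equal 3). Transitivity holds for relations like <, <=, =, but not for !=.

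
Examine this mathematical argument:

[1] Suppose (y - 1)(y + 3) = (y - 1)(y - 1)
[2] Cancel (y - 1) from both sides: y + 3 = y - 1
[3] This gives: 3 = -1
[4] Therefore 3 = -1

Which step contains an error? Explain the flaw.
Step 2: Cancel (y - 1) from both sides: y + 3 = y - 1

Step 2 cancels (y - 1) from both sides. This is only valid if (y - 1) ≠ 0, i.e., y ≠ 1. When y = 1, both sides equal zero regardless of the other factors. The correct approach requires considering y = 1 as a separate case.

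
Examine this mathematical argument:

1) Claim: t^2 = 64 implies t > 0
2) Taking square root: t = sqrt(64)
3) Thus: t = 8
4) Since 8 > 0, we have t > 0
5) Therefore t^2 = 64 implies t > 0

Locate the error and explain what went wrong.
Step 2: Taking square root: t = sqrt(64)

Step 2 takes the square root and assumes the positive root only. The equation t^2 = 64 actually has two solutions: t = 8 and t = -8. The proof silently assumes t > 0 without justification, then uses this assumption to conclude t > 0, which is circular. The counterexample t = -8 shows the claim is false.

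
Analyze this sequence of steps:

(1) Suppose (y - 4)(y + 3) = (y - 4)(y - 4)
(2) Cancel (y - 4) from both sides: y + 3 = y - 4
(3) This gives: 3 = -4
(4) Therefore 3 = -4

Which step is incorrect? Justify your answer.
Step 2: Cancel (y - 4) from both sides: y + 3 = y - 4

Step 2 cancels (y - 4) from both sides. This is only valid if (y - 4) ≠ 0, i.e., y ≠ 4. When y = 4, both sides equal zero regardless of the other factors. The correct approach requires considering y = 4 as a separate case.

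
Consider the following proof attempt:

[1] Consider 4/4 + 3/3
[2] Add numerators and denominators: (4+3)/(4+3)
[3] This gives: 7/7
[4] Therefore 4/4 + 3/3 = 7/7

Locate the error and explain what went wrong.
Step 2: Add numerators and denominators: (4+3)/(4+3)

Step 2 incorrectly adds fractions by separately adding numerators and denominators. This is wrong. The correct method requires a common denominator: 4/4 + 3/3 = (4×3 + 3×4)/(4×3) = 24/12 = 2. The method used gives 7/7, which is different.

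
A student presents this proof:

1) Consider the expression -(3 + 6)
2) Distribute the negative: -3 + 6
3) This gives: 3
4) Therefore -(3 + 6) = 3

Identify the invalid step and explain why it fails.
Step 2: Distribute the negative: -3 + 6

Step 2 incorrectly distributes the negative sign. The correct distribution is -(3 + 6) = -3 - 6 = -9. The negative must be applied to both terms, not just the first. The error treats -(3 + 6) as -3 + 6, which equals 3 instead of -9.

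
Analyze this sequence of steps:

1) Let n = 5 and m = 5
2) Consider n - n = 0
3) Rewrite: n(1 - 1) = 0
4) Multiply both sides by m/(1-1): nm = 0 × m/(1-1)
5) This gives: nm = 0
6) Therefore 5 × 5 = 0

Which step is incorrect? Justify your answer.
Step 4: Multiply both sides by m/(1-1): nm = 0 × m/(1-1)

Step 4 multiplies both sides by m/(1-1). However, 1-1 = 0, so this is multiplication by m/0, which is undefined. We cannot multiply by an undefined expression.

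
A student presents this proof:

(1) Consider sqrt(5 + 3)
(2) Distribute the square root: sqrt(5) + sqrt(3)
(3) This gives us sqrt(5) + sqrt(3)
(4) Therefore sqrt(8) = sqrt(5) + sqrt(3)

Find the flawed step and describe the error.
Step 2: Distribute the square root: sqrt(5) + sqrt(3)

Step 2 incorrectly 'distributes' the square root over addition. The square root function does not distribute: sqrt(a + b) ≠ sqrt(a) + sqrt(b). In fact, sqrt(5 + 3) = sqrt(8) ≈ 2.8284, while sqrt(5) + sqrt(3) ≈ 3.9681.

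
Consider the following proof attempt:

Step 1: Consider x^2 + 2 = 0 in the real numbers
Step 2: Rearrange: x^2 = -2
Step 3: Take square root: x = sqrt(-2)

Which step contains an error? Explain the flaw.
Step 3: Take square root: x = sqrt(-2)

Step 3 takes the square root of -2, which is negative. In the real number system, the square root of a negative number is undefined. The equation x^2 + 2 = 0 has no real solutions. Square roots of negative numbers only exist in the complex numbers.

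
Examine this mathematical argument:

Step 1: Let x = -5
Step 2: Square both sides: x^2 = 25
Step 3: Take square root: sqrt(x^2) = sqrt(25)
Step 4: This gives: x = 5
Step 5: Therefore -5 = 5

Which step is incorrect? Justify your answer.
Step 4: This gives: x = 5

Step 4 incorrectly states that sqrt(x^2) = x. The correct identity is sqrt(x^2) = |x|. Since x = -5 < 0, we have sqrt(x^2) = |-5| = 5, not x = -5.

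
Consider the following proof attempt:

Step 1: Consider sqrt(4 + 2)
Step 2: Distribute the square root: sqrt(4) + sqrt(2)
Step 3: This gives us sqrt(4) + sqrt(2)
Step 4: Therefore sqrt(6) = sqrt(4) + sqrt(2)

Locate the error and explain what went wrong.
Step 2: Distribute the square root: sqrt(4) + sqrt(2)

Step 2 incorrectly 'distributes' the square root over addition. The square root function does not distribute: sqrt(a + b) ≠ sqrt(a) + sqrt(b). In fact, sqrt(4 + 2) = sqrt(6) ≈ 2.4495, while sqrt(4) + sqrt(2) ≈ 3.4142.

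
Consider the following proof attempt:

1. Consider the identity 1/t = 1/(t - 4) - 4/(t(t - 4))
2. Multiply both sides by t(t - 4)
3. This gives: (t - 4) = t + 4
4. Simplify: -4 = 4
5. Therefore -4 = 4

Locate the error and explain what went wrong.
Step 3: This gives: (t - 4) = t + 4

Step 3 makes a sign error when clearing denominators. Multiplying -4/(t(t - 4)) by t(t - 4) gives -4, not +4. The correct result is (t - 4) = t - 4, which is trivially true, not (t - 4) = t + 4. (Step 1 is a valid identity: 1/(t - 4) - 4/(t(t - 4)) = (t - 4)/(t(t - 4)) = 1/t.)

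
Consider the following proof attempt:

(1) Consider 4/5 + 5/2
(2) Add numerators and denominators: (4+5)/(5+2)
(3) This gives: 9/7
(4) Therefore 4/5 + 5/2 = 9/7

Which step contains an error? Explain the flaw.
Step 2: Add numerators and denominators: (4+5)/(5+2)

Step 2 incorrectly adds fractions by separately adding numerators and denominators. This is wrong. The correct method requires a common denominator: 4/5 + 5/2 = (4×2 + 5×5)/(5×2) = 33/10 = 33/10. The method used gives 9/7, which is different.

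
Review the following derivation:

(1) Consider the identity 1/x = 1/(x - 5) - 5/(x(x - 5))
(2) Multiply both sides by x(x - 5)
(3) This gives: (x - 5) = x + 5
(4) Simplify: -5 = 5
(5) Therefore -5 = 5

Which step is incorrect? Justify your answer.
Step 3: This gives: (x - 5) = x + 5

Step 3 makes a sign error when clearing denominators. Multiplying -5/(x(x - 5)) by x(x - 5) gives -5, not +5. The correct result is (x - 5) = x - 5, which is trivially true, not (x - 5) = x + 5. (Step 1 is a valid identity: 1/(x - 5) - 5/(x(x - 5)) = (x - 5)/(x(x - 5)) = 1/x.)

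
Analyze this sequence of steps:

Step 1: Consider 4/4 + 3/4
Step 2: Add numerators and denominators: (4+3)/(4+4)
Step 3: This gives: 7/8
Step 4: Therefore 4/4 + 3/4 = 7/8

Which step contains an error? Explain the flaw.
Step 2: Add numerators and denominators: (4+3)/(4+4)

Step 2 incorrectly adds fractions by separately adding numerators and denominators. This is wrong. The correct method requires a common denominator: 4/4 + 3/4 = (4×4 + 3×4)/(4×4) = 28/16 = 7/4. The method used gives 7/8, which is different.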